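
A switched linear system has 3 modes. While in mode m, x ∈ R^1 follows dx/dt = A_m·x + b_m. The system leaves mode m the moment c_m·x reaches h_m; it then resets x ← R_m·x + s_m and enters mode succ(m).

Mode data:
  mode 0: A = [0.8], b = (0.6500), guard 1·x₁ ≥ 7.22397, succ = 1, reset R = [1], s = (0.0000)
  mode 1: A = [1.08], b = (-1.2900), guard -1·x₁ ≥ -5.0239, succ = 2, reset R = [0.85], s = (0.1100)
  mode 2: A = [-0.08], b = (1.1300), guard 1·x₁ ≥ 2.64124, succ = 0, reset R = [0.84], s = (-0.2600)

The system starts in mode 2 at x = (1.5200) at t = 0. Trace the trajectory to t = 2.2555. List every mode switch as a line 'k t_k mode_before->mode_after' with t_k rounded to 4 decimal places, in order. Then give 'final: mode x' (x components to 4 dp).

1 1.1645 2->0
final: 0 5.8205

Mode 2: guard c·x = 2.6412 hit at Δt = 1.1645 (t = 1.1645), x⁻ = (2.6412) → reset → x⁺ = (1.9586), jump to mode 0
Mode 0: flow for 1.0910 to horizon, guard not reached → x = (5.8205)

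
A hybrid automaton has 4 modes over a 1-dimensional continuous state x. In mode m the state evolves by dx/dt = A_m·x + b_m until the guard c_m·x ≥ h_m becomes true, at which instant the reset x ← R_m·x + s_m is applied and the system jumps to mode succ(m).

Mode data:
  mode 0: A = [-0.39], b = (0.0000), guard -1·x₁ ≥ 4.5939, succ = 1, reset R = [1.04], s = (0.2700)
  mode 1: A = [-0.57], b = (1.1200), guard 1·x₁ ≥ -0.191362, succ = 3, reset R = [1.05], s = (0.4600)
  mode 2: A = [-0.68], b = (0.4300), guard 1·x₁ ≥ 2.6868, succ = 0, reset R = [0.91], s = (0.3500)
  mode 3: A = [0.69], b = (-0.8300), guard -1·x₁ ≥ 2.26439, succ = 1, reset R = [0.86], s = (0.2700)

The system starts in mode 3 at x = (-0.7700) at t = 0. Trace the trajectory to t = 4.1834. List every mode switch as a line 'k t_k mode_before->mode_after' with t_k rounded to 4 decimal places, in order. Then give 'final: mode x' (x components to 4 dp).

Mode 3: guard c·x = 2.2644 hit at Δt = 0.8172 (t = 0.8172), x⁻ = (-2.2644) → reset → x⁺ = (-1.6774), jump to mode 1
Mode 1: guard c·x = -0.1914 hit at Δt = 0.9197 (t = 1.7369), x⁻ = (-0.1914) → reset → x⁺ = (0.2591), jump to mode 3
Mode 3: guard c·x = 2.2644 hit at Δt = 1.8858 (t = 3.6227), x⁻ = (-2.2644) → reset → x⁺ = (-1.6774), jump to mode 1
Mode 1: flow for 0.5607 to horizon, guard not reached → x = (-0.6810)

1 0.8172 3->1
2 1.7369 1->3
3 3.6227 3->1
final: 1 -0.6810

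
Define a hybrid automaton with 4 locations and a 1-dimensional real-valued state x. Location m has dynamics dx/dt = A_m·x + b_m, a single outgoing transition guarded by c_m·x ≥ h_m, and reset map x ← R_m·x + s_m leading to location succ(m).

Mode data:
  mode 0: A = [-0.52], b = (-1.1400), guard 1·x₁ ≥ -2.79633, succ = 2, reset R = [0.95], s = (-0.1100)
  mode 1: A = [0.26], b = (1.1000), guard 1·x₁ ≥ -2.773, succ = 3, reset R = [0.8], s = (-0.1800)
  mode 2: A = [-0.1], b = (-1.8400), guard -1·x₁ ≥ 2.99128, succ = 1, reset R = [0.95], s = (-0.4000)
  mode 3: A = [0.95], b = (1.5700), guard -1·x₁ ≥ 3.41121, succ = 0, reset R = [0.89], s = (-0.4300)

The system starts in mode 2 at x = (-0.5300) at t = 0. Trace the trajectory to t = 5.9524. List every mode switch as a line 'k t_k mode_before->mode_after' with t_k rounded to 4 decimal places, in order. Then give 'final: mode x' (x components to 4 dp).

1 1.4819 2->1
2 2.9739 1->3
3 3.8769 3->0
4 5.3116 0->2
5 5.4564 2->1
final: 1 -3.1056

Mode 2: guard c·x = 2.9913 hit at Δt = 1.4819 (t = 1.4819), x⁻ = (-2.9913) → reset → x⁺ = (-3.2417), jump to mode 1
Mode 1: guard c·x = -2.7730 hit at Δt = 1.4920 (t = 2.9739), x⁻ = (-2.7730) → reset → x⁺ = (-2.3984), jump to mode 3
Mode 3: guard c·x = 3.4112 hit at Δt = 0.9030 (t = 3.8769), x⁻ = (-3.4112) → reset → x⁺ = (-3.4660), jump to mode 0
Mode 0: guard c·x = -2.7963 hit at Δt = 1.4347 (t = 5.3116), x⁻ = (-2.7963) → reset → x⁺ = (-2.7665), jump to mode 2
Mode 2: guard c·x = 2.9913 hit at Δt = 0.1448 (t = 5.4564), x⁻ = (-2.9913) → reset → x⁺ = (-3.2417), jump to mode 1
Mode 1: flow for 0.4960 to horizon, guard not reached → x = (-3.1056)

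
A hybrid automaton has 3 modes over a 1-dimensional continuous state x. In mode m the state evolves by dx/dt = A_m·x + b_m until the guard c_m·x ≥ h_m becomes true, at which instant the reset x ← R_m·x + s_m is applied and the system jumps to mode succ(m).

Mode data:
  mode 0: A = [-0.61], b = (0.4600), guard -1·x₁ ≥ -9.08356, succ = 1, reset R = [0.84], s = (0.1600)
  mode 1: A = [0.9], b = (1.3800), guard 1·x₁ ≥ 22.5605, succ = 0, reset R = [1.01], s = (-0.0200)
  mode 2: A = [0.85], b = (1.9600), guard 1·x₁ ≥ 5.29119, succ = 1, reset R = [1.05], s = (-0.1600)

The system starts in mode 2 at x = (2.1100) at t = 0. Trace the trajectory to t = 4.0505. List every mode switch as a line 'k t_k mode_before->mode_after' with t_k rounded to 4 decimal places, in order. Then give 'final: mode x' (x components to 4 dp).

1 0.6383 2->1
2 2.0230 1->0
3 3.6161 0->1
final: 1 12.2506

Mode 2: guard c·x = 5.2912 hit at Δt = 0.6383 (t = 0.6383), x⁻ = (5.2912) → reset → x⁺ = (5.3957), jump to mode 1
Mode 1: guard c·x = 22.5605 hit at Δt = 1.3847 (t = 2.0230), x⁻ = (22.5605) → reset → x⁺ = (22.7661), jump to mode 0
Mode 0: guard c·x = -9.0836 hit at Δt = 1.5931 (t = 3.6161), x⁻ = (9.0836) → reset → x⁺ = (7.7902), jump to mode 1
Mode 1: flow for 0.4344 to horizon, guard not reached → x = (12.2506)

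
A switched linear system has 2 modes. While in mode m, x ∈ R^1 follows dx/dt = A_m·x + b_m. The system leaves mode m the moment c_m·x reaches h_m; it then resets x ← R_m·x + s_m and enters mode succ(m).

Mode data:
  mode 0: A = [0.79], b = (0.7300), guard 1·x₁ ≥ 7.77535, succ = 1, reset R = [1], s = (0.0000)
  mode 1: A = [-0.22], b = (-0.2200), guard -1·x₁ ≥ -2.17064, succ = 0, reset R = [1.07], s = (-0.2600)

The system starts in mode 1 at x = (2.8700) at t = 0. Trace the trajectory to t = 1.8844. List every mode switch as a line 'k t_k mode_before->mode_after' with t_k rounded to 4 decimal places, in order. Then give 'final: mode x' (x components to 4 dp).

Mode 1: guard c·x = -2.1706 hit at Δt = 0.9060 (t = 0.9060), x⁻ = (2.1706) → reset → x⁺ = (2.0626), jump to mode 0
Mode 0: flow for 0.9784 to horizon, guard not reached → x = (5.5453)

1 0.9060 1->0
final: 0 5.5453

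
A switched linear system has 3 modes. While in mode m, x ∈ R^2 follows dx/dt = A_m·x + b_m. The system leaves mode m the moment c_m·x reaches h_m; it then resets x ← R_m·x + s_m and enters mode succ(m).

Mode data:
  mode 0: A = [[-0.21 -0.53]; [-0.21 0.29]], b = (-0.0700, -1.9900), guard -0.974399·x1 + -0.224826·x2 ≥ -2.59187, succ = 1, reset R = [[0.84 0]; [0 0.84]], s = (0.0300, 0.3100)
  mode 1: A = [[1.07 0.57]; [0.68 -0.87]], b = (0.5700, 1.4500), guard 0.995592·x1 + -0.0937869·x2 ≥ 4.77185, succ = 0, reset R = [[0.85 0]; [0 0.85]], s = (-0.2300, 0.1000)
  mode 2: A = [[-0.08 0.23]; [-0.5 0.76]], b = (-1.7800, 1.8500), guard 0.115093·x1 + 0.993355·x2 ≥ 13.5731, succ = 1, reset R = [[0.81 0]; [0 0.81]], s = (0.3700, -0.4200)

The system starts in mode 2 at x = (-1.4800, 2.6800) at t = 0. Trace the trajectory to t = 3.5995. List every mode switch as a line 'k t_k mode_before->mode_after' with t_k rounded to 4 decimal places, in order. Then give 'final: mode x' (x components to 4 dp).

1 1.3467 2->1
2 2.1749 1->0
3 2.9838 0->1
final: 1 5.1202 4.5200

Mode 2: guard c·x = 13.5731 hit at Δt = 1.3467 (t = 1.3467), x⁻ = (-1.4238, 13.8289) → reset → x⁺ = (-0.7833, 10.7814), jump to mode 1
Mode 1: guard c·x = 4.7718 hit at Δt = 0.8282 (t = 2.1749), x⁻ = (5.4583, 7.0630) → reset → x⁺ = (4.4096, 6.1035), jump to mode 0
Mode 0: guard c·x = -2.5919 hit at Δt = 0.8089 (t = 2.9838), x⁻ = (1.4264, 5.3465) → reset → x⁺ = (1.2281, 4.8010), jump to mode 1
Mode 1: flow for 0.6157 to horizon, guard not reached → x = (5.1202, 4.5200)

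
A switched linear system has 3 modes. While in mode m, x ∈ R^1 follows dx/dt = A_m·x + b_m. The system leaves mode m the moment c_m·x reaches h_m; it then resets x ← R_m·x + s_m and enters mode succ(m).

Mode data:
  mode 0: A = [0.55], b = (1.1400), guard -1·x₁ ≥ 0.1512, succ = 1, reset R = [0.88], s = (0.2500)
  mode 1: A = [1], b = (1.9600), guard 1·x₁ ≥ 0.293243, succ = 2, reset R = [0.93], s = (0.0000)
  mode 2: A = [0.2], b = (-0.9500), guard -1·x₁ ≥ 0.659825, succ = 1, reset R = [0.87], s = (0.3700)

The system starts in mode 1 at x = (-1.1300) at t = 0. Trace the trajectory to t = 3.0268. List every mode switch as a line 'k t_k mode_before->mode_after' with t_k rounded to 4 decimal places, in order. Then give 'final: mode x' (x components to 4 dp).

1 0.9987 1->2
2 1.9447 2->1
3 2.1941 1->2
final: 2 -0.5387

Mode 1: guard c·x = 0.2932 hit at Δt = 0.9987 (t = 0.9987), x⁻ = (0.2932) → reset → x⁺ = (0.2727), jump to mode 2
Mode 2: guard c·x = 0.6598 hit at Δt = 0.9460 (t = 1.9447), x⁻ = (-0.6598) → reset → x⁺ = (-0.2040), jump to mode 1
Mode 1: guard c·x = 0.2932 hit at Δt = 0.2494 (t = 2.1941), x⁻ = (0.2932) → reset → x⁺ = (0.2727), jump to mode 2
Mode 2: flow for 0.8327 to horizon, guard not reached → x = (-0.5387)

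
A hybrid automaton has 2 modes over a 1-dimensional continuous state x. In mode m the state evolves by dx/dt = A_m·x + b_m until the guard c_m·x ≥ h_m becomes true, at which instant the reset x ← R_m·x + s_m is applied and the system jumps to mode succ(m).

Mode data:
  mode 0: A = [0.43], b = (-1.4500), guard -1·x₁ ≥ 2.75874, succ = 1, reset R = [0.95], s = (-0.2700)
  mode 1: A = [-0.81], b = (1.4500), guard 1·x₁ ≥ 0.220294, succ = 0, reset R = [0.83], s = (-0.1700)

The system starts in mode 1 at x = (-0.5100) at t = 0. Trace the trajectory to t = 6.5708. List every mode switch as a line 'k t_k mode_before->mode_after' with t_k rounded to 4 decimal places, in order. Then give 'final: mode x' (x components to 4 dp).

Mode 1: guard c·x = 0.2203 hit at Δt = 0.4716 (t = 0.4716), x⁻ = (0.2203) → reset → x⁺ = (0.0128), jump to mode 0
Mode 0: guard c·x = 2.7587 hit at Δt = 1.3991 (t = 1.8707), x⁻ = (-2.7587) → reset → x⁺ = (-2.8908), jump to mode 1
Mode 1: guard c·x = 0.2203 hit at Δt = 1.3488 (t = 3.2195), x⁻ = (0.2203) → reset → x⁺ = (0.0128), jump to mode 0
Mode 0: guard c·x = 2.7587 hit at Δt = 1.3991 (t = 4.6186), x⁻ = (-2.7587) → reset → x⁺ = (-2.8908), jump to mode 1
Mode 1: guard c·x = 0.2203 hit at Δt = 1.3488 (t = 5.9674), x⁻ = (0.2203) → reset → x⁺ = (0.0128), jump to mode 0
Mode 0: flow for 0.6034 to horizon, guard not reached → x = (-0.9823)

1 0.4716 1->0
2 1.8707 0->1
3 3.2195 1->0
4 4.6186 0->1
5 5.9674 1->0
final: 0 -0.9823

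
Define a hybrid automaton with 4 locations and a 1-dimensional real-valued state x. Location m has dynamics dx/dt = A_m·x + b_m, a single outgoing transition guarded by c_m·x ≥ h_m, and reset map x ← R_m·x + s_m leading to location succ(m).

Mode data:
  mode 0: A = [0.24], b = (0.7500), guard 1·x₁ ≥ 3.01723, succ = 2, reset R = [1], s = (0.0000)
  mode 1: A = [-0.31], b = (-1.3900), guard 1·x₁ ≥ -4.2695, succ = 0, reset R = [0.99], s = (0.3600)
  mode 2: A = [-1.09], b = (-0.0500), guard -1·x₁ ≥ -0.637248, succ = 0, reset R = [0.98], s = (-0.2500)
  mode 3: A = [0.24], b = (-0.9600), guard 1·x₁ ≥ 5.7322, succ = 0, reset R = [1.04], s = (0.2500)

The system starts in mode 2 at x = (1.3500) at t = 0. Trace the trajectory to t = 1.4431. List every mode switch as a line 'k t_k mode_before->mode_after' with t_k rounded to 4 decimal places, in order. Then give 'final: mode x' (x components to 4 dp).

Mode 2: guard c·x = -0.6372 hit at Δt = 0.6556 (t = 0.6556), x⁻ = (0.6372) → reset → x⁺ = (0.3745), jump to mode 0
Mode 0: flow for 0.7875 to horizon, guard not reached → x = (1.1025)

1 0.6556 2->0
final: 0 1.1025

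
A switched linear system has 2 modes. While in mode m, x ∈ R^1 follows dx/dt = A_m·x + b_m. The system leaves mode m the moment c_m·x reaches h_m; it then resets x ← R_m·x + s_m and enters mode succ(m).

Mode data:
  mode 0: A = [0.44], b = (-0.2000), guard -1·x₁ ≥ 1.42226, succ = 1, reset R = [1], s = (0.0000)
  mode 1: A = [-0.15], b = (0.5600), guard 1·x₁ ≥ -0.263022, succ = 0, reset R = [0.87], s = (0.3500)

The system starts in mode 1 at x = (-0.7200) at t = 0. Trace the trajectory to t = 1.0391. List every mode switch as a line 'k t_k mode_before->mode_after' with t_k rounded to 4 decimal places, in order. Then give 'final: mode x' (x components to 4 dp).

1 0.7218 1->0
final: 0 0.0712

Mode 1: guard c·x = -0.2630 hit at Δt = 0.7218 (t = 0.7218), x⁻ = (-0.2630) → reset → x⁺ = (0.1212), jump to mode 0
Mode 0: flow for 0.3173 to horizon, guard not reached → x = (0.0712)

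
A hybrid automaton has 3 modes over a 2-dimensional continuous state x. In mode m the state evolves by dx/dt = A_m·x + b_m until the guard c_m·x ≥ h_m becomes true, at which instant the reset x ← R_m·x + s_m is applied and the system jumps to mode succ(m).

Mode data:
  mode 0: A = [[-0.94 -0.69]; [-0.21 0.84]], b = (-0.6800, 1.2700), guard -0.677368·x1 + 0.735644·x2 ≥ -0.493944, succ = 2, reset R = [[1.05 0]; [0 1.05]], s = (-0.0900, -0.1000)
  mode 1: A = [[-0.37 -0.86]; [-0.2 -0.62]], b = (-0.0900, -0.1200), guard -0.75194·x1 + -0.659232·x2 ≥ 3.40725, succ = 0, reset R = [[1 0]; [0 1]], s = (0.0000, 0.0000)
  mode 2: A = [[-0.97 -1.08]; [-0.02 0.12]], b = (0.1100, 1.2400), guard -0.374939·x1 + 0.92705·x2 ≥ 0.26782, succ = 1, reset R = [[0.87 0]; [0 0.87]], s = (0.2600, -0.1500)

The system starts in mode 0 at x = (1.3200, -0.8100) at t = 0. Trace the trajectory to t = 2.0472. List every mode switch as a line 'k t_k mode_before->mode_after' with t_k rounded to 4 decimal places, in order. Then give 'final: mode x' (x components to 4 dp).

Mode 0: guard c·x = -0.4939 hit at Δt = 0.8681 (t = 0.8681), x⁻ = (0.4102, -0.2938) → reset → x⁺ = (0.3407, -0.4085), jump to mode 2
Mode 2: guard c·x = 0.2678 hit at Δt = 0.6402 (t = 1.5083), x⁻ = (0.2247, 0.3798) → reset → x⁺ = (0.4555, 0.1804), jump to mode 1
Mode 1: flow for 0.5389 to horizon, guard not reached → x = (0.2858, 0.0414)

1 0.8681 0->2
2 1.5083 2->1
final: 1 0.2858 0.0414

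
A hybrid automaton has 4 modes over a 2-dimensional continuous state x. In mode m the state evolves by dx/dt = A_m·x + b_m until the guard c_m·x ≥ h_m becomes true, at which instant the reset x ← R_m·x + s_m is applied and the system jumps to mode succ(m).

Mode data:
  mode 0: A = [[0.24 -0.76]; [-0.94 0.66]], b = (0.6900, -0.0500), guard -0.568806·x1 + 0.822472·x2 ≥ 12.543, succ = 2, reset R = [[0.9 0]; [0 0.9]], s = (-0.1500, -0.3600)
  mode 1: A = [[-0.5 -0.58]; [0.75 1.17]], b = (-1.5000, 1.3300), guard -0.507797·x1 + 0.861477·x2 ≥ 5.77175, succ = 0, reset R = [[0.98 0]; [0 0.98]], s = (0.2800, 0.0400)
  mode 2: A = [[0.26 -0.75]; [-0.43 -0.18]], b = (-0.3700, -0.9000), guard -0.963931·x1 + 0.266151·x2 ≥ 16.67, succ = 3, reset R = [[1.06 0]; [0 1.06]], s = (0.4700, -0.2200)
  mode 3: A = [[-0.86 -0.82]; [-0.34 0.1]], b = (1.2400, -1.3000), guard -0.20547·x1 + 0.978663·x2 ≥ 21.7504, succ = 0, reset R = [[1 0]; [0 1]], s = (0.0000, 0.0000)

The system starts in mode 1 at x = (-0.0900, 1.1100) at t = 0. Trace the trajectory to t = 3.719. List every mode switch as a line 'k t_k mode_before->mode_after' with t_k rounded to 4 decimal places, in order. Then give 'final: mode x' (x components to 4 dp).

1 1.0805 1->0
2 1.7425 0->2
3 2.5606 2->3
final: 3 -13.0803 16.4577

Mode 1: guard c·x = 5.7717 hit at Δt = 1.0805 (t = 1.0805), x⁻ = (-2.7726, 5.0655) → reset → x⁺ = (-2.4372, 5.0042), jump to mode 0
Mode 0: guard c·x = 12.5430 hit at Δt = 0.6620 (t = 1.7425), x⁻ = (-6.4093, 10.8178) → reset → x⁺ = (-5.9184, 9.3760), jump to mode 2
Mode 2: guard c·x = 16.6700 hit at Δt = 0.8181 (t = 2.5606), x⁻ = (-14.3436, 10.6847) → reset → x⁺ = (-14.7342, 11.1058), jump to mode 3
Mode 3: flow for 1.1584 to horizon, guard not reached → x = (-13.0803, 16.4577)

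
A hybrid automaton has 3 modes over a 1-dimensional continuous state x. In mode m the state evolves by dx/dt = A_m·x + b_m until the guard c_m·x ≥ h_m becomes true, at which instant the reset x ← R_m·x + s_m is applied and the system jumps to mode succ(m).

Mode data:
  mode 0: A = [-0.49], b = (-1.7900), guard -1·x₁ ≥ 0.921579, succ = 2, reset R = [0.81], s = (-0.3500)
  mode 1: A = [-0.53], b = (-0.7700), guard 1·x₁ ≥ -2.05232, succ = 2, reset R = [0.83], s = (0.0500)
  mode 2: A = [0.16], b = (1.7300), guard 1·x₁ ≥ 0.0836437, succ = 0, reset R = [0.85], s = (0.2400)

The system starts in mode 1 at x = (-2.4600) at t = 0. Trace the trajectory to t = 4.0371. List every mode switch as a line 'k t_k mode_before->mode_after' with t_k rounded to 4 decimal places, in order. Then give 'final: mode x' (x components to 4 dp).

1 0.9789 1->2
2 2.0643 2->0
3 2.8244 0->2
4 3.5409 2->0
final: 0 -0.5446

Mode 1: guard c·x = -2.0523 hit at Δt = 0.9789 (t = 0.9789), x⁻ = (-2.0523) → reset → x⁺ = (-1.6534), jump to mode 2
Mode 2: guard c·x = 0.0836 hit at Δt = 1.0854 (t = 2.0643), x⁻ = (0.0836) → reset → x⁺ = (0.3111), jump to mode 0
Mode 0: guard c·x = 0.9216 hit at Δt = 0.7601 (t = 2.8244), x⁻ = (-0.9216) → reset → x⁺ = (-1.0965), jump to mode 2
Mode 2: guard c·x = 0.0836 hit at Δt = 0.7165 (t = 3.5409), x⁻ = (0.0836) → reset → x⁺ = (0.3111), jump to mode 0
Mode 0: flow for 0.4962 to horizon, guard not reached → x = (-0.5446)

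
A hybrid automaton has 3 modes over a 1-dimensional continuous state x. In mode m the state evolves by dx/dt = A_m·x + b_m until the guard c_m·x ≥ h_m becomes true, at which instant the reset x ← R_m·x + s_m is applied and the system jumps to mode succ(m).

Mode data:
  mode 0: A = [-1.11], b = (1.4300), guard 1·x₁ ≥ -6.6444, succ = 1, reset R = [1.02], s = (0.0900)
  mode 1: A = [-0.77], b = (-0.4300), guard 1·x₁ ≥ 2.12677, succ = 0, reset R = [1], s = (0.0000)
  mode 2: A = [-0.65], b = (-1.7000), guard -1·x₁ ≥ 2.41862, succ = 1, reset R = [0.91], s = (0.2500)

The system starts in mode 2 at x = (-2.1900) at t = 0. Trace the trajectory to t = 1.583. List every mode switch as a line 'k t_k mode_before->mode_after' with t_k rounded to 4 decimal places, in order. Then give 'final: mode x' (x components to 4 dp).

1 1.1861 2->1
final: 1 -1.5843

Mode 2: guard c·x = 2.4186 hit at Δt = 1.1861 (t = 1.1861), x⁻ = (-2.4186) → reset → x⁺ = (-1.9509), jump to mode 1
Mode 1: flow for 0.3969 to horizon, guard not reached → x = (-1.5843)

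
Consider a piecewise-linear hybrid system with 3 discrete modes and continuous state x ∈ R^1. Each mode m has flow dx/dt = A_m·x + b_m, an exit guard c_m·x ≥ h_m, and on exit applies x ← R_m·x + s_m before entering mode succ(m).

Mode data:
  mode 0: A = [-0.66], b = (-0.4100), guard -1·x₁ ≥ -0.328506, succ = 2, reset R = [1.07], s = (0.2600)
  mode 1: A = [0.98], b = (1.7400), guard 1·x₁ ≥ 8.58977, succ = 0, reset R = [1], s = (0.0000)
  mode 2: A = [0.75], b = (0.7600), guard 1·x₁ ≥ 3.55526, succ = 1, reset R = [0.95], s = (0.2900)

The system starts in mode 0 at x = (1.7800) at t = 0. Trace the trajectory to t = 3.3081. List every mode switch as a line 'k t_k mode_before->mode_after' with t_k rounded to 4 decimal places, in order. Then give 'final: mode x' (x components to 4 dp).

Mode 0: guard c·x = -0.3285 hit at Δt = 1.4054 (t = 1.4054), x⁻ = (0.3285) → reset → x⁺ = (0.6115), jump to mode 2
Mode 2: guard c·x = 3.5553 hit at Δt = 1.3784 (t = 2.7838), x⁻ = (3.5553) → reset → x⁺ = (3.6675), jump to mode 1
Mode 1: flow for 0.5243 to horizon, guard not reached → x = (7.3233)

1 1.4054 0->2
2 2.7838 2->1
final: 1 7.3233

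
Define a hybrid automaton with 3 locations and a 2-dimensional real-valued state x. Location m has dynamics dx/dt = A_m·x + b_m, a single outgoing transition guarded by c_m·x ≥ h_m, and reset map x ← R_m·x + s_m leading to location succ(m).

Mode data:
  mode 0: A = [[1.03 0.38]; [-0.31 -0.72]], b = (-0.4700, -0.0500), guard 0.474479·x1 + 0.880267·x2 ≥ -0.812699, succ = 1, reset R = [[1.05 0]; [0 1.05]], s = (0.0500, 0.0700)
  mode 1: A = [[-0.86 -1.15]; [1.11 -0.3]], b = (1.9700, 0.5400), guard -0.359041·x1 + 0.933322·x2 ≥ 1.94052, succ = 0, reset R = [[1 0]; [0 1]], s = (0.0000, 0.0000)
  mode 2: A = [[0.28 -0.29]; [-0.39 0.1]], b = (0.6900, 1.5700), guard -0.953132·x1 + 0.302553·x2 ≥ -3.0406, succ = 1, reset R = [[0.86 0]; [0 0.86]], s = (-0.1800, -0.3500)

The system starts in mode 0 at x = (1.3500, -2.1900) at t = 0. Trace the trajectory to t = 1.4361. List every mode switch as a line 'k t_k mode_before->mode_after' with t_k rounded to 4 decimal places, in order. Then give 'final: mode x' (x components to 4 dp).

Mode 0: guard c·x = -0.8127 hit at Δt = 0.5198 (t = 0.5198), x⁻ = (1.4713, -1.7163) → reset → x⁺ = (1.5949, -1.7321), jump to mode 1
Mode 1: flow for 0.9163 to horizon, guard not reached → x = (2.0873, 1.0067)

1 0.5198 0->1
final: 1 2.0873 1.0067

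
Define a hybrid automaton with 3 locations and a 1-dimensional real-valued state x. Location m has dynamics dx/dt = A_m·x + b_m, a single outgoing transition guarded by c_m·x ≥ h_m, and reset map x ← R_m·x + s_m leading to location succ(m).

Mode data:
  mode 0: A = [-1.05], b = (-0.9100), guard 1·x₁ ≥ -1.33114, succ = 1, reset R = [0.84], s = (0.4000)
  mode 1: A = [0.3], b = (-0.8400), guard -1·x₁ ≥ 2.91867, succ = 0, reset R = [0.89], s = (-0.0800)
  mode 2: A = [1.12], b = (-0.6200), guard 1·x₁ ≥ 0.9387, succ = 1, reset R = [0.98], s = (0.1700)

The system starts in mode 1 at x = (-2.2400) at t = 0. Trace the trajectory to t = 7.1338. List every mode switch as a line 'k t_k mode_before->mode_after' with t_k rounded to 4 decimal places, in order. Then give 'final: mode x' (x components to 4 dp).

Mode 1: guard c·x = 2.9187 hit at Δt = 0.4211 (t = 0.4211), x⁻ = (-2.9187) → reset → x⁺ = (-2.6776), jump to mode 0
Mode 0: guard c·x = -1.3311 hit at Δt = 1.2959 (t = 1.7170), x⁻ = (-1.3311) → reset → x⁺ = (-0.7182), jump to mode 1
Mode 1: guard c·x = 2.9187 hit at Δt = 1.6193 (t = 3.3363), x⁻ = (-2.9187) → reset → x⁺ = (-2.6776), jump to mode 0
Mode 0: guard c·x = -1.3311 hit at Δt = 1.2959 (t = 4.6322), x⁻ = (-1.3311) → reset → x⁺ = (-0.7182), jump to mode 1
Mode 1: guard c·x = 2.9187 hit at Δt = 1.6193 (t = 6.2516), x⁻ = (-2.9187) → reset → x⁺ = (-2.6776), jump to mode 0
Mode 0: flow for 0.8822 to horizon, guard not reached → x = (-1.5838)

1 0.4211 1->0
2 1.7170 0->1
3 3.3363 1->0
4 4.6322 0->1
5 6.2516 1->0
final: 0 -1.5838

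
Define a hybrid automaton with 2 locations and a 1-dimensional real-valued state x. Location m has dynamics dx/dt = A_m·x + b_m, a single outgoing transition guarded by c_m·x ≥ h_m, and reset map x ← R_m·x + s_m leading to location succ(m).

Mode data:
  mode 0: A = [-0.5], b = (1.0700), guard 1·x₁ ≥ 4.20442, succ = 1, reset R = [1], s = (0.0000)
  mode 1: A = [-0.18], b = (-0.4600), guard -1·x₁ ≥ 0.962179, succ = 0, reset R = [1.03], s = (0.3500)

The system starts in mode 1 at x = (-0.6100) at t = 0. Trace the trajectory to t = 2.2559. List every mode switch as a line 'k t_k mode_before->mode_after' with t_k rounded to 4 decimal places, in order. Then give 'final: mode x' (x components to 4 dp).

1 1.1094 1->0
final: 0 0.5724

Mode 1: guard c·x = 0.9622 hit at Δt = 1.1094 (t = 1.1094), x⁻ = (-0.9622) → reset → x⁺ = (-0.6410), jump to mode 0
Mode 0: flow for 1.1465 to horizon, guard not reached → x = (0.5724)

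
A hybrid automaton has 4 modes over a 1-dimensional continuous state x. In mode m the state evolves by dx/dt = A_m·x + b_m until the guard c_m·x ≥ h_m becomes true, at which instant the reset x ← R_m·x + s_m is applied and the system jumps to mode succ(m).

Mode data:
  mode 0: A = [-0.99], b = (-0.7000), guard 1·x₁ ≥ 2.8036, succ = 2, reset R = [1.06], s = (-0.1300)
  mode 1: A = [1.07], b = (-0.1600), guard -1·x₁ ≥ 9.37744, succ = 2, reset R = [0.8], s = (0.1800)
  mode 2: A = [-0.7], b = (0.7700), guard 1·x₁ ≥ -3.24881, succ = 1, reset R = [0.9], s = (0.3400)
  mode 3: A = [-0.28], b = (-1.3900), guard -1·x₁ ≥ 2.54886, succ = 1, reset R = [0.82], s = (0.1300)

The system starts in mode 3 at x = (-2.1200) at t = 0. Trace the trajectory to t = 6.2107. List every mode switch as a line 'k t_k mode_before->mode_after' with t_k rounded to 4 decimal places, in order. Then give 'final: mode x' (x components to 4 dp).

1 0.5837 3->1
2 1.9927 1->2
3 2.9369 2->1
4 4.1038 1->2
5 5.0480 2->1
final: 1 -9.3352

Mode 3: guard c·x = 2.5489 hit at Δt = 0.5837 (t = 0.5837), x⁻ = (-2.5489) → reset → x⁺ = (-1.9601), jump to mode 1
Mode 1: guard c·x = 9.3774 hit at Δt = 1.4090 (t = 1.9927), x⁻ = (-9.3774) → reset → x⁺ = (-7.3220), jump to mode 2
Mode 2: guard c·x = -3.2488 hit at Δt = 0.9442 (t = 2.9369), x⁻ = (-3.2488) → reset → x⁺ = (-2.5839), jump to mode 1
Mode 1: guard c·x = 9.3774 hit at Δt = 1.1669 (t = 4.1038), x⁻ = (-9.3774) → reset → x⁺ = (-7.3220), jump to mode 2
Mode 2: guard c·x = -3.2488 hit at Δt = 0.9442 (t = 5.0480), x⁻ = (-3.2488) → reset → x⁺ = (-2.5839), jump to mode 1
Mode 1: flow for 1.1627 to horizon, guard not reached → x = (-9.3352)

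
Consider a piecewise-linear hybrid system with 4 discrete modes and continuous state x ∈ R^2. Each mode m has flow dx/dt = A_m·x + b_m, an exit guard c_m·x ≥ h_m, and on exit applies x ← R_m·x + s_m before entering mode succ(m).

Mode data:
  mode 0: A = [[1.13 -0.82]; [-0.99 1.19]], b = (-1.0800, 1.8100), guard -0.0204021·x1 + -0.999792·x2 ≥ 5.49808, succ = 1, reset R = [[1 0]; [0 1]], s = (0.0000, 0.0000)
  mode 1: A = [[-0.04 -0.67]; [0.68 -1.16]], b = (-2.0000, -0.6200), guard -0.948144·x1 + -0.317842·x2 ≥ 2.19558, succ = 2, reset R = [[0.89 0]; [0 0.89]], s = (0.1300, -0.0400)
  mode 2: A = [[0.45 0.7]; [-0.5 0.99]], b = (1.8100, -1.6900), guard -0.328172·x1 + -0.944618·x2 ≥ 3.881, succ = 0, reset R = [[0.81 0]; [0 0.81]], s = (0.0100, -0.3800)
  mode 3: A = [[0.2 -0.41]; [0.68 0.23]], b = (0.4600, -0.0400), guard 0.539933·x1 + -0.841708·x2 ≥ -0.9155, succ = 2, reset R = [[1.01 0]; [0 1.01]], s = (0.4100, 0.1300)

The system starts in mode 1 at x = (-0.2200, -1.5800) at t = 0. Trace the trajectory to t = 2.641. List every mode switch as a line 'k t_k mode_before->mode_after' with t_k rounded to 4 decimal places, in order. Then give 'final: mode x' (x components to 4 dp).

1 1.5025 1->2
2 2.2261 2->0
final: 0 -1.5472 -3.4307

Mode 1: guard c·x = 2.1956 hit at Δt = 1.5025 (t = 1.5025), x⁻ = (-1.8692, -1.3317) → reset → x⁺ = (-1.5336, -1.2252), jump to mode 2
Mode 2: guard c·x = 3.8810 hit at Δt = 0.7236 (t = 2.2261), x⁻ = (-1.8684, -3.4594) → reset → x⁺ = (-1.5034, -3.1821), jump to mode 0
Mode 0: flow for 0.4149 to horizon, guard not reached → x = (-1.5472, -3.4307)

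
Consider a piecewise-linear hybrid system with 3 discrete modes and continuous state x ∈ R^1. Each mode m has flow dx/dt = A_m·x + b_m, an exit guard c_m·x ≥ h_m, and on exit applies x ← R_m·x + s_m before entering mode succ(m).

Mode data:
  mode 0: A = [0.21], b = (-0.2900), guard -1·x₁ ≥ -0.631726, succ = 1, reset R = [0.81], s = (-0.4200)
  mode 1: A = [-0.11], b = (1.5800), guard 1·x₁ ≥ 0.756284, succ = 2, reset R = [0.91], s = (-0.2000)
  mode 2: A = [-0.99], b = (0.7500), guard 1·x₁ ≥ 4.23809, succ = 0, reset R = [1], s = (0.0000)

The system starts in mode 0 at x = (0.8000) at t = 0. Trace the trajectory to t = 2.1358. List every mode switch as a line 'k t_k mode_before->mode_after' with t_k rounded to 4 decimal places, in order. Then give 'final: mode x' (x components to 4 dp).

1 1.2113 0->1
2 1.6448 1->2
final: 2 0.5919

Mode 0: guard c·x = -0.6317 hit at Δt = 1.2113 (t = 1.2113), x⁻ = (0.6317) → reset → x⁺ = (0.0917), jump to mode 1
Mode 1: guard c·x = 0.7563 hit at Δt = 0.4335 (t = 1.6448), x⁻ = (0.7563) → reset → x⁺ = (0.4882), jump to mode 2
Mode 2: flow for 0.4910 to horizon, guard not reached → x = (0.5919)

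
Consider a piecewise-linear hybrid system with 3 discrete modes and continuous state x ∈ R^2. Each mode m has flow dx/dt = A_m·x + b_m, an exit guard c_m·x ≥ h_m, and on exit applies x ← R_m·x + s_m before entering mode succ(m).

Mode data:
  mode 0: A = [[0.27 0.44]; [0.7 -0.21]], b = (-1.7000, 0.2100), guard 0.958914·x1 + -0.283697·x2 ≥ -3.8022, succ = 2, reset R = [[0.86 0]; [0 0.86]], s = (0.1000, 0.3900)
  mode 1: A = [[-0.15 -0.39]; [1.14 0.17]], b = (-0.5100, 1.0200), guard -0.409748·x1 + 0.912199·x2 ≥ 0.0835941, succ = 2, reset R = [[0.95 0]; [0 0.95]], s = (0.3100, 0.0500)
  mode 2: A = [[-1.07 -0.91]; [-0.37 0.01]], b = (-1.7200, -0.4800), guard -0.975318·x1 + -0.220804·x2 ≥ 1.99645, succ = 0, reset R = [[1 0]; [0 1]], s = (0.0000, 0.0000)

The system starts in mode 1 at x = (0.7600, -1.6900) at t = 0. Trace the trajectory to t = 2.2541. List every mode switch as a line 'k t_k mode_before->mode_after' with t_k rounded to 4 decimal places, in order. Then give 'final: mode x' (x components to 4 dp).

Mode 1: guard c·x = 0.0836 hit at Δt = 1.1997 (t = 1.1997), x⁻ = (0.3643, 0.2553) → reset → x⁺ = (0.6560, 0.2925), jump to mode 2
Mode 2: flow for 1.0544 to horizon, guard not reached → x = (-0.8823, -0.1024)

1 1.1997 1->2
final: 2 -0.8823 -0.1024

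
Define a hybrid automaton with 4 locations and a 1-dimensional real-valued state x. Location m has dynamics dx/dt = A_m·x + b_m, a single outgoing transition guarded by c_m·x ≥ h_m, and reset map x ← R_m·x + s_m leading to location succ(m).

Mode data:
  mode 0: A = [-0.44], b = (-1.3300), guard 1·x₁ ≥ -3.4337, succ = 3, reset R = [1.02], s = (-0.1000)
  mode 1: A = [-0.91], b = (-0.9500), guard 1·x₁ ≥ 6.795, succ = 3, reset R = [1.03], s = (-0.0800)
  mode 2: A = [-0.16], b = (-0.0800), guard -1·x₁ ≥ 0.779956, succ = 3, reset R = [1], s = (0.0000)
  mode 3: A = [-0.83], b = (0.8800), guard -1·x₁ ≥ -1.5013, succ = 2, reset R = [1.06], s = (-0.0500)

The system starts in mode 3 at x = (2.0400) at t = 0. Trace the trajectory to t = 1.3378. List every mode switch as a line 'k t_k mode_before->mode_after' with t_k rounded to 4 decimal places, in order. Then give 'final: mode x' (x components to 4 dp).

Mode 3: guard c·x = -1.5013 hit at Δt = 0.9616 (t = 0.9616), x⁻ = (1.5013) → reset → x⁺ = (1.5414), jump to mode 2
Mode 2: flow for 0.3762 to horizon, guard not reached → x = (1.4221)

1 0.9616 3->2
final: 2 1.4221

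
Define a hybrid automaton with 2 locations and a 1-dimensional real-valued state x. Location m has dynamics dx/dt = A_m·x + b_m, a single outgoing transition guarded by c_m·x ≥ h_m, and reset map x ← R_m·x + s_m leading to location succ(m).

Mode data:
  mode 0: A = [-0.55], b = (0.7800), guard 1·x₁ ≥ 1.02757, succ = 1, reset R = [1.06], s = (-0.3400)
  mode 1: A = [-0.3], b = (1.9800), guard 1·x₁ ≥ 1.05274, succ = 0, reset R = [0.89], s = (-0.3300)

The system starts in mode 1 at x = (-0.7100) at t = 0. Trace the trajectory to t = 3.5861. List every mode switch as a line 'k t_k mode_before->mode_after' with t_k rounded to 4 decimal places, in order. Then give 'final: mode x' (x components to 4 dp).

Mode 1: guard c·x = 1.0527 hit at Δt = 0.9198 (t = 0.9198), x⁻ = (1.0527) → reset → x⁺ = (0.6069), jump to mode 0
Mode 0: guard c·x = 1.0276 hit at Δt = 1.3288 (t = 2.2486), x⁻ = (1.0276) → reset → x⁺ = (0.7492), jump to mode 1
Mode 1: guard c·x = 1.0527 hit at Δt = 0.1776 (t = 2.4262), x⁻ = (1.0527) → reset → x⁺ = (0.6069), jump to mode 0
Mode 0: flow for 1.1599 to horizon, guard not reached → x = (0.9895)

1 0.9198 1->0
2 2.2486 0->1
3 2.4262 1->0
final: 0 0.9895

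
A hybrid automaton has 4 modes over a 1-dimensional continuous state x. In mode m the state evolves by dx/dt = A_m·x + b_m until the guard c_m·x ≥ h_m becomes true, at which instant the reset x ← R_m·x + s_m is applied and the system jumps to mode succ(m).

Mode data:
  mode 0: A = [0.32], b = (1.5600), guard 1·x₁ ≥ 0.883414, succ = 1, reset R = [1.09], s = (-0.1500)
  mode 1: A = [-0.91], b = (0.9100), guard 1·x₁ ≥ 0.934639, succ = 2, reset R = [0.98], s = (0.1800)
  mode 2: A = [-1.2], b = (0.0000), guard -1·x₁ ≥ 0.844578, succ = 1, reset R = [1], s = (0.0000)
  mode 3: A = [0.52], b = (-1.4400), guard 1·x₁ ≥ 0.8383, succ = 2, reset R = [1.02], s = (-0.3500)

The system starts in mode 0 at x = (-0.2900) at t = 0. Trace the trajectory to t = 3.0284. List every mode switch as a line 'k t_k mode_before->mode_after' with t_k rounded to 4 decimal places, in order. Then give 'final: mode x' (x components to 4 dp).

1 0.7121 0->1
2 1.8677 1->2
final: 2 0.2722

Mode 0: guard c·x = 0.8834 hit at Δt = 0.7121 (t = 0.7121), x⁻ = (0.8834) → reset → x⁺ = (0.8129), jump to mode 1
Mode 1: guard c·x = 0.9346 hit at Δt = 1.1556 (t = 1.8677), x⁻ = (0.9346) → reset → x⁺ = (1.0959), jump to mode 2
Mode 2: flow for 1.1607 to horizon, guard not reached → x = (0.2722)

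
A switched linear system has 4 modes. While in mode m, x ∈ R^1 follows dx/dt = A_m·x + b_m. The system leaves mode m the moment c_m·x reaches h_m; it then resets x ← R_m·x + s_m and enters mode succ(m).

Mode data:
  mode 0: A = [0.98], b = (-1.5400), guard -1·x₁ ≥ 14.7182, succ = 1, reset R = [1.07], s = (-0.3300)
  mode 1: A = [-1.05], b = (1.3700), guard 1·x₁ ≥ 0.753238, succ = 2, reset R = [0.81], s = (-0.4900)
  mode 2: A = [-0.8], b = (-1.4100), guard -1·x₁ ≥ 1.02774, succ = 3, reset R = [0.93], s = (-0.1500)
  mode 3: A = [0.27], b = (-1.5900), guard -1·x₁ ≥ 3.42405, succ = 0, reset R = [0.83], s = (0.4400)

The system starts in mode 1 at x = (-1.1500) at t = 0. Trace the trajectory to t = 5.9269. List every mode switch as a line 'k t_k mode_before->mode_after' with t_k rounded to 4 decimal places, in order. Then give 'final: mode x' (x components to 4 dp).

1 1.4220 1->2
2 2.5981 2->3
3 3.6583 3->0
4 5.0980 0->1
final: 1 -5.9755

Mode 1: guard c·x = 0.7532 hit at Δt = 1.4220 (t = 1.4220), x⁻ = (0.7532) → reset → x⁺ = (0.1201), jump to mode 2
Mode 2: guard c·x = 1.0277 hit at Δt = 1.1761 (t = 2.5981), x⁻ = (-1.0277) → reset → x⁺ = (-1.1058), jump to mode 3
Mode 3: guard c·x = 3.4240 hit at Δt = 1.0602 (t = 3.6583), x⁻ = (-3.4240) → reset → x⁺ = (-2.4020), jump to mode 0
Mode 0: guard c·x = 14.7182 hit at Δt = 1.4397 (t = 5.0980), x⁻ = (-14.7182) → reset → x⁺ = (-16.0785), jump to mode 1
Mode 1: flow for 0.8289 to horizon, guard not reached → x = (-5.9755)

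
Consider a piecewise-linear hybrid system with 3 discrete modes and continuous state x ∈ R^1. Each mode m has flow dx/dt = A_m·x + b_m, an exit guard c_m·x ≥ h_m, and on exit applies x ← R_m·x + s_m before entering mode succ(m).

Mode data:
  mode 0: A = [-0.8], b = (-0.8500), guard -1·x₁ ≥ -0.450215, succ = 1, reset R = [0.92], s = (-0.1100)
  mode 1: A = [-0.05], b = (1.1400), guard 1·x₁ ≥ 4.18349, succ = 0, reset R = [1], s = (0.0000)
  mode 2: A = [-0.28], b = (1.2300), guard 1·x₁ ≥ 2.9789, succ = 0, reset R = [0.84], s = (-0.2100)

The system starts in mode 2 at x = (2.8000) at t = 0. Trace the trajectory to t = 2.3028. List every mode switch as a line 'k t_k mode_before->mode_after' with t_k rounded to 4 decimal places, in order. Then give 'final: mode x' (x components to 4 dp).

Mode 2: guard c·x = 2.9789 hit at Δt = 0.4255 (t = 0.4255), x⁻ = (2.9789) → reset → x⁺ = (2.2923), jump to mode 0
Mode 0: guard c·x = -0.4502 hit at Δt = 0.9956 (t = 1.4211), x⁻ = (0.4502) → reset → x⁺ = (0.3042), jump to mode 1
Mode 1: flow for 0.8817 to horizon, guard not reached → x = (1.2744)

1 0.4255 2->0
2 1.4211 0->1
final: 1 1.2744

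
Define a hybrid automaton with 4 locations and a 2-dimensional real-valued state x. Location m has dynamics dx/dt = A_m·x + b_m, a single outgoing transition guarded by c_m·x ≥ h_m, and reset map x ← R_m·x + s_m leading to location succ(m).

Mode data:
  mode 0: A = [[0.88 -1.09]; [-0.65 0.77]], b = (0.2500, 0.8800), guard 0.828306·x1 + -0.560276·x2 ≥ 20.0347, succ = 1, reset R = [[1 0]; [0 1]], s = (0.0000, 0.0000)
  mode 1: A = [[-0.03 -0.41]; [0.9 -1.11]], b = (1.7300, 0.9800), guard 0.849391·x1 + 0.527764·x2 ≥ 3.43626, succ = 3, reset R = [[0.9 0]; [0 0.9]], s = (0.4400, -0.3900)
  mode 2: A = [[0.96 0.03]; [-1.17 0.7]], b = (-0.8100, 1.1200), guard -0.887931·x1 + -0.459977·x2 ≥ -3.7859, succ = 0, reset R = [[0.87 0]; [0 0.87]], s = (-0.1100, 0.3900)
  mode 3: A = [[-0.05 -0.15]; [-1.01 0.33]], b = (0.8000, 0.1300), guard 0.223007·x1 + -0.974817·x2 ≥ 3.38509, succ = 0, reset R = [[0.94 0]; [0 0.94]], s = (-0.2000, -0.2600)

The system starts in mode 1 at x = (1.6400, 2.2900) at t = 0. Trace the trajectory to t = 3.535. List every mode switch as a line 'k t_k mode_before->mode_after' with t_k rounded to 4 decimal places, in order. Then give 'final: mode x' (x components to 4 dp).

Mode 1: guard c·x = 3.4363 hit at Δt = 1.1884 (t = 1.1884), x⁻ = (2.4676, 2.5395) → reset → x⁺ = (2.6609, 1.8956), jump to mode 3
Mode 3: guard c·x = 3.3851 hit at Δt = 1.5118 (t = 2.7002), x⁻ = (3.6513, -2.6372) → reset → x⁺ = (3.2323, -2.7390), jump to mode 0
Mode 0: flow for 0.8348 to horizon, guard not reached → x = (13.5801, -9.3398)

1 1.1884 1->3
2 2.7002 3->0
final: 0 13.5801 -9.3398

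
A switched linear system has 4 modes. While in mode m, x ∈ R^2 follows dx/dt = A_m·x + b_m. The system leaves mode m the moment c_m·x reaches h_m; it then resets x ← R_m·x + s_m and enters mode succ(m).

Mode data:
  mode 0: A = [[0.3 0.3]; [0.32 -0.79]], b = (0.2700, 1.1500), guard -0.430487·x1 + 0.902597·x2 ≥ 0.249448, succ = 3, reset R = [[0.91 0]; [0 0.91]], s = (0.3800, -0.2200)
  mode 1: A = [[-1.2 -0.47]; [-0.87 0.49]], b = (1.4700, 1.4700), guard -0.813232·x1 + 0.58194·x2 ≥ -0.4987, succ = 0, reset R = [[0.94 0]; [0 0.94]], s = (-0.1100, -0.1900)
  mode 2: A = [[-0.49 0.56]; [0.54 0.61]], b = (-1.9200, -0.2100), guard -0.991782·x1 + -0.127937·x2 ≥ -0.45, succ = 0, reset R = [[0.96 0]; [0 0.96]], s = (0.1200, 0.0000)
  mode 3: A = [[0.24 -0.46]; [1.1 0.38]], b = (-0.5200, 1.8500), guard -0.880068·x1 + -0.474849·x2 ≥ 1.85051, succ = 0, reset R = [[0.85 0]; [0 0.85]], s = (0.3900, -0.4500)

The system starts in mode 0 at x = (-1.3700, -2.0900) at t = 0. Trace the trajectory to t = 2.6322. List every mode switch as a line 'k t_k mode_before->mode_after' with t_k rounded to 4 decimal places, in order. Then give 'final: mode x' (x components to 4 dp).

1 0.8977 0->3
2 1.4419 3->0
3 2.1071 0->3
final: 3 -1.0127 -0.0475

Mode 0: guard c·x = 0.2494 hit at Δt = 0.8977 (t = 0.8977), x⁻ = (-1.9165, -0.6377) → reset → x⁺ = (-1.3640, -0.8003), jump to mode 3
Mode 3: guard c·x = 1.8505 hit at Δt = 0.5442 (t = 1.4419), x⁻ = (-1.6388, -0.8598) → reset → x⁺ = (-1.0029, -1.1809), jump to mode 0
Mode 0: guard c·x = 0.2494 hit at Δt = 0.6652 (t = 2.1071), x⁻ = (-1.1818, -0.2873) → reset → x⁺ = (-0.6954, -0.4814), jump to mode 3
Mode 3: flow for 0.5251 to horizon, guard not reached → x = (-1.0127, -0.0475)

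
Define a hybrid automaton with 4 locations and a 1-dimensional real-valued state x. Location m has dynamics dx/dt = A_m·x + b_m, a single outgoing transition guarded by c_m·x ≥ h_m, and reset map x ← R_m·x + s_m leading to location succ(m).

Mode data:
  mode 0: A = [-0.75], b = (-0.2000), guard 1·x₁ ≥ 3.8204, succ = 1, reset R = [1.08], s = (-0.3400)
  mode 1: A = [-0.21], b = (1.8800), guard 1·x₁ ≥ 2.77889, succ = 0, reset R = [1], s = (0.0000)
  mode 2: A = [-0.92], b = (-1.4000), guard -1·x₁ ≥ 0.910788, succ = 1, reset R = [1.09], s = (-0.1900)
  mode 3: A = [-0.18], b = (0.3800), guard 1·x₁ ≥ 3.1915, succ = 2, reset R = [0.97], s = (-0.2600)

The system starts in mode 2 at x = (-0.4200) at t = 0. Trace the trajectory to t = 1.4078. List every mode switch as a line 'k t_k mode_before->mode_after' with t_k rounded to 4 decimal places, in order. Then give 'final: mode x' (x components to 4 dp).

1 0.6409 2->1
final: 1 0.3248

Mode 2: guard c·x = 0.9108 hit at Δt = 0.6409 (t = 0.6409), x⁻ = (-0.9108) → reset → x⁺ = (-1.1828), jump to mode 1
Mode 1: flow for 0.7669 to horizon, guard not reached → x = (0.3248)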